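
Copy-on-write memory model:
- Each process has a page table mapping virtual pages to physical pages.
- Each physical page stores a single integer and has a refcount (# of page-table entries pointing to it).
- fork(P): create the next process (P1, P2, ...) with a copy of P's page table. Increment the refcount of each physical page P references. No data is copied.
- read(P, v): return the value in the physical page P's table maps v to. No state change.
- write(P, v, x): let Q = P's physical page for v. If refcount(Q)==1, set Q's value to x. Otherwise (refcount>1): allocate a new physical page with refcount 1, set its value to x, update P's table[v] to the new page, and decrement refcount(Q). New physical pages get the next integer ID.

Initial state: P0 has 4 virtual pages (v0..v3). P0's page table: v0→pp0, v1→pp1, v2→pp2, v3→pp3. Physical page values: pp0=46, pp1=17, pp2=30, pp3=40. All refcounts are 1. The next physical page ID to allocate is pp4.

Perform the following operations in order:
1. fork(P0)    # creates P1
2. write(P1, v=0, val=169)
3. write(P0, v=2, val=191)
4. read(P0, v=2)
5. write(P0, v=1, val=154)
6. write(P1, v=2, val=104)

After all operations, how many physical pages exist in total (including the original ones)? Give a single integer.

Op 1: fork(P0) -> P1. 4 ppages; refcounts: pp0:2 pp1:2 pp2:2 pp3:2
Op 2: write(P1, v0, 169). refcount(pp0)=2>1 -> COPY to pp4. 5 ppages; refcounts: pp0:1 pp1:2 pp2:2 pp3:2 pp4:1
Op 3: write(P0, v2, 191). refcount(pp2)=2>1 -> COPY to pp5. 6 ppages; refcounts: pp0:1 pp1:2 pp2:1 pp3:2 pp4:1 pp5:1
Op 4: read(P0, v2) -> 191. No state change.
Op 5: write(P0, v1, 154). refcount(pp1)=2>1 -> COPY to pp6. 7 ppages; refcounts: pp0:1 pp1:1 pp2:1 pp3:2 pp4:1 pp5:1 pp6:1
Op 6: write(P1, v2, 104). refcount(pp2)=1 -> write in place. 7 ppages; refcounts: pp0:1 pp1:1 pp2:1 pp3:2 pp4:1 pp5:1 pp6:1

Answer: 7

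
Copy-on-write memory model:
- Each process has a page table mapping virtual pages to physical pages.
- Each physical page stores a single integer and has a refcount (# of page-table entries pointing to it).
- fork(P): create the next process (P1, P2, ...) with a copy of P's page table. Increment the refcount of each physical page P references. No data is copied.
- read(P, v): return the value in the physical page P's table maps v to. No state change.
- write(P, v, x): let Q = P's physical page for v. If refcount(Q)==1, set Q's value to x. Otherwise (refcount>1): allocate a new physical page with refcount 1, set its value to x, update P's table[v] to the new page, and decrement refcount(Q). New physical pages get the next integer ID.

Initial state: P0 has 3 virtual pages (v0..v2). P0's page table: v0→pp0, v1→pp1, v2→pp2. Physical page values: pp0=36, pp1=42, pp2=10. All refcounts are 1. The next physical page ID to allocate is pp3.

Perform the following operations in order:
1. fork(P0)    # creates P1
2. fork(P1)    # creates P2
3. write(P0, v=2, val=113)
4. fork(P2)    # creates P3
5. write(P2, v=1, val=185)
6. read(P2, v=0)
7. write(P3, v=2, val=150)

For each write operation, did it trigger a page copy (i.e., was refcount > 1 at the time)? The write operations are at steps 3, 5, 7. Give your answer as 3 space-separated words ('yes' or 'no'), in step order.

Op 1: fork(P0) -> P1. 3 ppages; refcounts: pp0:2 pp1:2 pp2:2
Op 2: fork(P1) -> P2. 3 ppages; refcounts: pp0:3 pp1:3 pp2:3
Op 3: write(P0, v2, 113). refcount(pp2)=3>1 -> COPY to pp3. 4 ppages; refcounts: pp0:3 pp1:3 pp2:2 pp3:1
Op 4: fork(P2) -> P3. 4 ppages; refcounts: pp0:4 pp1:4 pp2:3 pp3:1
Op 5: write(P2, v1, 185). refcount(pp1)=4>1 -> COPY to pp4. 5 ppages; refcounts: pp0:4 pp1:3 pp2:3 pp3:1 pp4:1
Op 6: read(P2, v0) -> 36. No state change.
Op 7: write(P3, v2, 150). refcount(pp2)=3>1 -> COPY to pp5. 6 ppages; refcounts: pp0:4 pp1:3 pp2:2 pp3:1 pp4:1 pp5:1

yes yes yes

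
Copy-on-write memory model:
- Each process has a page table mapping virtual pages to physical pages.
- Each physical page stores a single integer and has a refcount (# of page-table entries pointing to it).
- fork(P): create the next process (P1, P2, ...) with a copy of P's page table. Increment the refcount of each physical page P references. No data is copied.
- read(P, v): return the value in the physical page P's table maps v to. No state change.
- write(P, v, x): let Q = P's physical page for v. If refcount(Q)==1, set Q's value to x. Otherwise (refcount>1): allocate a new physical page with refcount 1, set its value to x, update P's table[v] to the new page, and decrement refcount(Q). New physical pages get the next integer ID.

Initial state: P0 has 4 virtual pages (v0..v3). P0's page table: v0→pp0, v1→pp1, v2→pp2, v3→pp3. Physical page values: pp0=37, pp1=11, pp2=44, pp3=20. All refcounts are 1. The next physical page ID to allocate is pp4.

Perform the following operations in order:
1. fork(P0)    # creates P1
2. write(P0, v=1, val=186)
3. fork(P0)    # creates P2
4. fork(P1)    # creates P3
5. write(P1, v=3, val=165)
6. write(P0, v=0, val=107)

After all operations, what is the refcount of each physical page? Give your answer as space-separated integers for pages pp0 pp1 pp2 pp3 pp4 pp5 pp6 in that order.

Op 1: fork(P0) -> P1. 4 ppages; refcounts: pp0:2 pp1:2 pp2:2 pp3:2
Op 2: write(P0, v1, 186). refcount(pp1)=2>1 -> COPY to pp4. 5 ppages; refcounts: pp0:2 pp1:1 pp2:2 pp3:2 pp4:1
Op 3: fork(P0) -> P2. 5 ppages; refcounts: pp0:3 pp1:1 pp2:3 pp3:3 pp4:2
Op 4: fork(P1) -> P3. 5 ppages; refcounts: pp0:4 pp1:2 pp2:4 pp3:4 pp4:2
Op 5: write(P1, v3, 165). refcount(pp3)=4>1 -> COPY to pp5. 6 ppages; refcounts: pp0:4 pp1:2 pp2:4 pp3:3 pp4:2 pp5:1
Op 6: write(P0, v0, 107). refcount(pp0)=4>1 -> COPY to pp6. 7 ppages; refcounts: pp0:3 pp1:2 pp2:4 pp3:3 pp4:2 pp5:1 pp6:1

Answer: 3 2 4 3 2 1 1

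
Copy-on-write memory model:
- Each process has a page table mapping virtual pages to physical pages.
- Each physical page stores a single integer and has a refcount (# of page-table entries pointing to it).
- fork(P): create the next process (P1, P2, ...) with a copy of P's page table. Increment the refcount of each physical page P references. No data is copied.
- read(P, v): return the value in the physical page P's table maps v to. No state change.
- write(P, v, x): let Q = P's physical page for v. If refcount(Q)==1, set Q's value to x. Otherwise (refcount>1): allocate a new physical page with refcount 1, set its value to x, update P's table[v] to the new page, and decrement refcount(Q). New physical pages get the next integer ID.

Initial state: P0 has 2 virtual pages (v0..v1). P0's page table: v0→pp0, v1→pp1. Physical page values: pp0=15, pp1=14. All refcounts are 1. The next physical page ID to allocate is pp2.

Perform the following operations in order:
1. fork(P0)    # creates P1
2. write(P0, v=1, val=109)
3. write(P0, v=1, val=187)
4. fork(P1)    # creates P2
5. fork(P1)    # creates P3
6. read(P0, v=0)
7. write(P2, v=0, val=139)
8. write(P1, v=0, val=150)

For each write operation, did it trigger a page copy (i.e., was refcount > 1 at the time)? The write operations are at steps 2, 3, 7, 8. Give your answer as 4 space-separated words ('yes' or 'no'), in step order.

Op 1: fork(P0) -> P1. 2 ppages; refcounts: pp0:2 pp1:2
Op 2: write(P0, v1, 109). refcount(pp1)=2>1 -> COPY to pp2. 3 ppages; refcounts: pp0:2 pp1:1 pp2:1
Op 3: write(P0, v1, 187). refcount(pp2)=1 -> write in place. 3 ppages; refcounts: pp0:2 pp1:1 pp2:1
Op 4: fork(P1) -> P2. 3 ppages; refcounts: pp0:3 pp1:2 pp2:1
Op 5: fork(P1) -> P3. 3 ppages; refcounts: pp0:4 pp1:3 pp2:1
Op 6: read(P0, v0) -> 15. No state change.
Op 7: write(P2, v0, 139). refcount(pp0)=4>1 -> COPY to pp3. 4 ppages; refcounts: pp0:3 pp1:3 pp2:1 pp3:1
Op 8: write(P1, v0, 150). refcount(pp0)=3>1 -> COPY to pp4. 5 ppages; refcounts: pp0:2 pp1:3 pp2:1 pp3:1 pp4:1

yes no yes yes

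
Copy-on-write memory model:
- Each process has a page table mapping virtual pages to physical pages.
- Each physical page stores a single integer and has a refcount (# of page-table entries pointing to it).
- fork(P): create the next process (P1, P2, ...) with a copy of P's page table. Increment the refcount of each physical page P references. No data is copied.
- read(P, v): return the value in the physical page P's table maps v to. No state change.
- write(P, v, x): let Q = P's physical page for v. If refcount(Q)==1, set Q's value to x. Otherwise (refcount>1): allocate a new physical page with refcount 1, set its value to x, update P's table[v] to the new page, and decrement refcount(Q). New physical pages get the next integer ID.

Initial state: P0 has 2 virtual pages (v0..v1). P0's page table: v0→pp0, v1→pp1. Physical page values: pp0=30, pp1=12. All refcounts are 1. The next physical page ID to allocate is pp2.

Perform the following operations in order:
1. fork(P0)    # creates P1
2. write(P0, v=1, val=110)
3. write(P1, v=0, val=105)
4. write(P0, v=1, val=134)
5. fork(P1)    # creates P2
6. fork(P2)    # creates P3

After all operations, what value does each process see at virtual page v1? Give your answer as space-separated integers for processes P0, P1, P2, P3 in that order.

Op 1: fork(P0) -> P1. 2 ppages; refcounts: pp0:2 pp1:2
Op 2: write(P0, v1, 110). refcount(pp1)=2>1 -> COPY to pp2. 3 ppages; refcounts: pp0:2 pp1:1 pp2:1
Op 3: write(P1, v0, 105). refcount(pp0)=2>1 -> COPY to pp3. 4 ppages; refcounts: pp0:1 pp1:1 pp2:1 pp3:1
Op 4: write(P0, v1, 134). refcount(pp2)=1 -> write in place. 4 ppages; refcounts: pp0:1 pp1:1 pp2:1 pp3:1
Op 5: fork(P1) -> P2. 4 ppages; refcounts: pp0:1 pp1:2 pp2:1 pp3:2
Op 6: fork(P2) -> P3. 4 ppages; refcounts: pp0:1 pp1:3 pp2:1 pp3:3
P0: v1 -> pp2 = 134
P1: v1 -> pp1 = 12
P2: v1 -> pp1 = 12
P3: v1 -> pp1 = 12

Answer: 134 12 12 12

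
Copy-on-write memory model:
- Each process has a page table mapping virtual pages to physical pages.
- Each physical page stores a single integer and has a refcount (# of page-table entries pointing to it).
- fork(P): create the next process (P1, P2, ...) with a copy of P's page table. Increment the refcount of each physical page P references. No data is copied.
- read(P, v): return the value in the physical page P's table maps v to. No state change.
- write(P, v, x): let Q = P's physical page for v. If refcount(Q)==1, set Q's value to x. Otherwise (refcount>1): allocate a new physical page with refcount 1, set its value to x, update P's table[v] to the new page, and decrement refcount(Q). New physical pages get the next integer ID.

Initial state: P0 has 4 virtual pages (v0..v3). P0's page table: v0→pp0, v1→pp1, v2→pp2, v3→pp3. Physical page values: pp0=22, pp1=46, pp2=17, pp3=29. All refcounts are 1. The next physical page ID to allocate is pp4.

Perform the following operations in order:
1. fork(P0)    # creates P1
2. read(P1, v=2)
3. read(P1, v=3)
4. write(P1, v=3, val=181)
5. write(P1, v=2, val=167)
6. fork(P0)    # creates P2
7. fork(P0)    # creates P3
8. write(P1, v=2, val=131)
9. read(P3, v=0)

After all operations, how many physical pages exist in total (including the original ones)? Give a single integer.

Op 1: fork(P0) -> P1. 4 ppages; refcounts: pp0:2 pp1:2 pp2:2 pp3:2
Op 2: read(P1, v2) -> 17. No state change.
Op 3: read(P1, v3) -> 29. No state change.
Op 4: write(P1, v3, 181). refcount(pp3)=2>1 -> COPY to pp4. 5 ppages; refcounts: pp0:2 pp1:2 pp2:2 pp3:1 pp4:1
Op 5: write(P1, v2, 167). refcount(pp2)=2>1 -> COPY to pp5. 6 ppages; refcounts: pp0:2 pp1:2 pp2:1 pp3:1 pp4:1 pp5:1
Op 6: fork(P0) -> P2. 6 ppages; refcounts: pp0:3 pp1:3 pp2:2 pp3:2 pp4:1 pp5:1
Op 7: fork(P0) -> P3. 6 ppages; refcounts: pp0:4 pp1:4 pp2:3 pp3:3 pp4:1 pp5:1
Op 8: write(P1, v2, 131). refcount(pp5)=1 -> write in place. 6 ppages; refcounts: pp0:4 pp1:4 pp2:3 pp3:3 pp4:1 pp5:1
Op 9: read(P3, v0) -> 22. No state change.

Answer: 6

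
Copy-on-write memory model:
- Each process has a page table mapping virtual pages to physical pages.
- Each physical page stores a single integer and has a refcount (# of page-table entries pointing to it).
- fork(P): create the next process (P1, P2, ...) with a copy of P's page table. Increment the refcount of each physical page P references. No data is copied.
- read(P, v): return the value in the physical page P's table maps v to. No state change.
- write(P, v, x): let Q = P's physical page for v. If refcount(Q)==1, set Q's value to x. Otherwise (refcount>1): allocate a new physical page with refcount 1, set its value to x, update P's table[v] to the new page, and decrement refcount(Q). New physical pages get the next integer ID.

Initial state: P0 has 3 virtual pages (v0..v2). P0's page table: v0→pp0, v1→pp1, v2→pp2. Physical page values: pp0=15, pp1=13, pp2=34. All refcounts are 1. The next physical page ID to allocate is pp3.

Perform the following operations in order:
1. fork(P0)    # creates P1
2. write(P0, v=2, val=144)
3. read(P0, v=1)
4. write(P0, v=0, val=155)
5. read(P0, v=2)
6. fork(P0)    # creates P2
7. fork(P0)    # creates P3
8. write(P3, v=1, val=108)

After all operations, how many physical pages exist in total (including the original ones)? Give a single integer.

Op 1: fork(P0) -> P1. 3 ppages; refcounts: pp0:2 pp1:2 pp2:2
Op 2: write(P0, v2, 144). refcount(pp2)=2>1 -> COPY to pp3. 4 ppages; refcounts: pp0:2 pp1:2 pp2:1 pp3:1
Op 3: read(P0, v1) -> 13. No state change.
Op 4: write(P0, v0, 155). refcount(pp0)=2>1 -> COPY to pp4. 5 ppages; refcounts: pp0:1 pp1:2 pp2:1 pp3:1 pp4:1
Op 5: read(P0, v2) -> 144. No state change.
Op 6: fork(P0) -> P2. 5 ppages; refcounts: pp0:1 pp1:3 pp2:1 pp3:2 pp4:2
Op 7: fork(P0) -> P3. 5 ppages; refcounts: pp0:1 pp1:4 pp2:1 pp3:3 pp4:3
Op 8: write(P3, v1, 108). refcount(pp1)=4>1 -> COPY to pp5. 6 ppages; refcounts: pp0:1 pp1:3 pp2:1 pp3:3 pp4:3 pp5:1

Answer: 6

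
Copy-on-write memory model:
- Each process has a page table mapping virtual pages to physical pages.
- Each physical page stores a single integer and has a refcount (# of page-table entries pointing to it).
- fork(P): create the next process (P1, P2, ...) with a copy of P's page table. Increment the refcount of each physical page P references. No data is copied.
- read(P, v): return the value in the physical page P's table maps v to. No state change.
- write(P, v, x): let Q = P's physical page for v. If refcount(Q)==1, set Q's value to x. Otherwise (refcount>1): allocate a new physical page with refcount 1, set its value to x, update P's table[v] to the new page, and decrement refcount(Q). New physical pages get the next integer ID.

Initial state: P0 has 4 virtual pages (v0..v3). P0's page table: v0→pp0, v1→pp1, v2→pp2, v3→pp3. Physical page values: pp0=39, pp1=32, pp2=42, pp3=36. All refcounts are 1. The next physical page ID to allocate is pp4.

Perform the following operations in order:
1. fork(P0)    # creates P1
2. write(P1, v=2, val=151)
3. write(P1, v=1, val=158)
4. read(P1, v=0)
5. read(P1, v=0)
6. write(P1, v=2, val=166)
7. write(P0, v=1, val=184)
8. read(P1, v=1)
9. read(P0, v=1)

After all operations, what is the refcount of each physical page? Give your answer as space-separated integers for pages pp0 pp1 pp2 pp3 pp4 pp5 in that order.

Answer: 2 1 1 2 1 1

Derivation:
Op 1: fork(P0) -> P1. 4 ppages; refcounts: pp0:2 pp1:2 pp2:2 pp3:2
Op 2: write(P1, v2, 151). refcount(pp2)=2>1 -> COPY to pp4. 5 ppages; refcounts: pp0:2 pp1:2 pp2:1 pp3:2 pp4:1
Op 3: write(P1, v1, 158). refcount(pp1)=2>1 -> COPY to pp5. 6 ppages; refcounts: pp0:2 pp1:1 pp2:1 pp3:2 pp4:1 pp5:1
Op 4: read(P1, v0) -> 39. No state change.
Op 5: read(P1, v0) -> 39. No state change.
Op 6: write(P1, v2, 166). refcount(pp4)=1 -> write in place. 6 ppages; refcounts: pp0:2 pp1:1 pp2:1 pp3:2 pp4:1 pp5:1
Op 7: write(P0, v1, 184). refcount(pp1)=1 -> write in place. 6 ppages; refcounts: pp0:2 pp1:1 pp2:1 pp3:2 pp4:1 pp5:1
Op 8: read(P1, v1) -> 158. No state change.
Op 9: read(P0, v1) -> 184. No state change.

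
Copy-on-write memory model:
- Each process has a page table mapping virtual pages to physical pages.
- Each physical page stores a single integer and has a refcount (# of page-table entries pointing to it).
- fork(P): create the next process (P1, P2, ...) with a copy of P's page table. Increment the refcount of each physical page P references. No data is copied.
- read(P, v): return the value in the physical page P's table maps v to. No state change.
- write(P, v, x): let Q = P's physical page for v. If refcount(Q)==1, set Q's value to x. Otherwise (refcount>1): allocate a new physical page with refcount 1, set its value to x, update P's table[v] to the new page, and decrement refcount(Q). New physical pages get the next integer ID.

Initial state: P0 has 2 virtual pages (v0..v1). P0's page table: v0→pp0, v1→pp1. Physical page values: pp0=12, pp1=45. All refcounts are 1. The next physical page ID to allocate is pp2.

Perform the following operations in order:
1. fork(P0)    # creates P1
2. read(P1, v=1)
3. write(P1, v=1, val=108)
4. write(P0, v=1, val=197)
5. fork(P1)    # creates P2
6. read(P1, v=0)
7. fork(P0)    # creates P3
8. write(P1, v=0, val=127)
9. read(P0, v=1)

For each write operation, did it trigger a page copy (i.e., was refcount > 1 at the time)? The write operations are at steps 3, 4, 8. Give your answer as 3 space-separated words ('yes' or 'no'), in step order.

Op 1: fork(P0) -> P1. 2 ppages; refcounts: pp0:2 pp1:2
Op 2: read(P1, v1) -> 45. No state change.
Op 3: write(P1, v1, 108). refcount(pp1)=2>1 -> COPY to pp2. 3 ppages; refcounts: pp0:2 pp1:1 pp2:1
Op 4: write(P0, v1, 197). refcount(pp1)=1 -> write in place. 3 ppages; refcounts: pp0:2 pp1:1 pp2:1
Op 5: fork(P1) -> P2. 3 ppages; refcounts: pp0:3 pp1:1 pp2:2
Op 6: read(P1, v0) -> 12. No state change.
Op 7: fork(P0) -> P3. 3 ppages; refcounts: pp0:4 pp1:2 pp2:2
Op 8: write(P1, v0, 127). refcount(pp0)=4>1 -> COPY to pp3. 4 ppages; refcounts: pp0:3 pp1:2 pp2:2 pp3:1
Op 9: read(P0, v1) -> 197. No state change.

yes no yes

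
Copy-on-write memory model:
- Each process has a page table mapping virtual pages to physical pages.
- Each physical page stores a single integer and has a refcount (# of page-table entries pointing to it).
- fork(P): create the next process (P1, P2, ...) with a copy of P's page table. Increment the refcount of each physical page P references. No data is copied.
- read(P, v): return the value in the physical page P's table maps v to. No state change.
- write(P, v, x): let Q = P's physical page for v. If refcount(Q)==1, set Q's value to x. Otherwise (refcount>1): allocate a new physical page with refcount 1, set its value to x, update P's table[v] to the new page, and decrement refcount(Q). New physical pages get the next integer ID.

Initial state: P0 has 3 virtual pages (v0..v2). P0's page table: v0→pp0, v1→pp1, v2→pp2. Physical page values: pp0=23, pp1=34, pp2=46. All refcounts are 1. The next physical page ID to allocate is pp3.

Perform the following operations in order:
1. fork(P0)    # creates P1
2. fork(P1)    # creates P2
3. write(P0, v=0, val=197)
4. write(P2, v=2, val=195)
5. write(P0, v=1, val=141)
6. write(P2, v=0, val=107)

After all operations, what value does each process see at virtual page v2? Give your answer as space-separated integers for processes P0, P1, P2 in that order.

Op 1: fork(P0) -> P1. 3 ppages; refcounts: pp0:2 pp1:2 pp2:2
Op 2: fork(P1) -> P2. 3 ppages; refcounts: pp0:3 pp1:3 pp2:3
Op 3: write(P0, v0, 197). refcount(pp0)=3>1 -> COPY to pp3. 4 ppages; refcounts: pp0:2 pp1:3 pp2:3 pp3:1
Op 4: write(P2, v2, 195). refcount(pp2)=3>1 -> COPY to pp4. 5 ppages; refcounts: pp0:2 pp1:3 pp2:2 pp3:1 pp4:1
Op 5: write(P0, v1, 141). refcount(pp1)=3>1 -> COPY to pp5. 6 ppages; refcounts: pp0:2 pp1:2 pp2:2 pp3:1 pp4:1 pp5:1
Op 6: write(P2, v0, 107). refcount(pp0)=2>1 -> COPY to pp6. 7 ppages; refcounts: pp0:1 pp1:2 pp2:2 pp3:1 pp4:1 pp5:1 pp6:1
P0: v2 -> pp2 = 46
P1: v2 -> pp2 = 46
P2: v2 -> pp4 = 195

Answer: 46 46 195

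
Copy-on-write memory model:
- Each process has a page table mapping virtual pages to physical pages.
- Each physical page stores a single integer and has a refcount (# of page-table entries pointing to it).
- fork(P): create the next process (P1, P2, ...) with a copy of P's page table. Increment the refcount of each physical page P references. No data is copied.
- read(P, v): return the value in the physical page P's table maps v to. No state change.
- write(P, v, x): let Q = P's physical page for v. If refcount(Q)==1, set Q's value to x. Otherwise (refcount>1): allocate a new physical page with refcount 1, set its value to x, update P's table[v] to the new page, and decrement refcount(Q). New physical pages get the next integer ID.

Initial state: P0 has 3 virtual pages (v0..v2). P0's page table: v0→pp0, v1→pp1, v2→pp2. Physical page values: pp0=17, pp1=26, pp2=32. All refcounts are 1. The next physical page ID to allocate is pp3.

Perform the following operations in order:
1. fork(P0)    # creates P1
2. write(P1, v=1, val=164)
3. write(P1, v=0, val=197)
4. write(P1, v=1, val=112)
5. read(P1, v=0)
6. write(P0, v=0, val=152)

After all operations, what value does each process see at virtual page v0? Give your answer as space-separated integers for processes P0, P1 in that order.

Op 1: fork(P0) -> P1. 3 ppages; refcounts: pp0:2 pp1:2 pp2:2
Op 2: write(P1, v1, 164). refcount(pp1)=2>1 -> COPY to pp3. 4 ppages; refcounts: pp0:2 pp1:1 pp2:2 pp3:1
Op 3: write(P1, v0, 197). refcount(pp0)=2>1 -> COPY to pp4. 5 ppages; refcounts: pp0:1 pp1:1 pp2:2 pp3:1 pp4:1
Op 4: write(P1, v1, 112). refcount(pp3)=1 -> write in place. 5 ppages; refcounts: pp0:1 pp1:1 pp2:2 pp3:1 pp4:1
Op 5: read(P1, v0) -> 197. No state change.
Op 6: write(P0, v0, 152). refcount(pp0)=1 -> write in place. 5 ppages; refcounts: pp0:1 pp1:1 pp2:2 pp3:1 pp4:1
P0: v0 -> pp0 = 152
P1: v0 -> pp4 = 197

Answer: 152 197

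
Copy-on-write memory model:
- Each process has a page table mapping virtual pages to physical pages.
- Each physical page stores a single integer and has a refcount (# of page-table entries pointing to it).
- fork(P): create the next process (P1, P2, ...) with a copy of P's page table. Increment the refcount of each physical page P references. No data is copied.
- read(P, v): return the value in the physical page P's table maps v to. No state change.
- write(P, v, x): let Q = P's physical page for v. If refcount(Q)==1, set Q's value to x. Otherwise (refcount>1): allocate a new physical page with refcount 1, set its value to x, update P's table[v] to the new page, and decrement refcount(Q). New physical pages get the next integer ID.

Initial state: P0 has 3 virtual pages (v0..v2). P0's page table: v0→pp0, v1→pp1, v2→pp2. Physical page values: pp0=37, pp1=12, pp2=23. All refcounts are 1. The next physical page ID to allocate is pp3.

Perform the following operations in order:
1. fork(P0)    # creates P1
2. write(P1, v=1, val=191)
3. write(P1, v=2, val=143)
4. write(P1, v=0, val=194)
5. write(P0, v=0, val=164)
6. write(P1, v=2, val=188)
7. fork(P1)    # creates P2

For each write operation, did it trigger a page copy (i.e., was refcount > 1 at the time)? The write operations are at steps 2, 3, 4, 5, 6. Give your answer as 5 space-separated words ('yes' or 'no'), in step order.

Op 1: fork(P0) -> P1. 3 ppages; refcounts: pp0:2 pp1:2 pp2:2
Op 2: write(P1, v1, 191). refcount(pp1)=2>1 -> COPY to pp3. 4 ppages; refcounts: pp0:2 pp1:1 pp2:2 pp3:1
Op 3: write(P1, v2, 143). refcount(pp2)=2>1 -> COPY to pp4. 5 ppages; refcounts: pp0:2 pp1:1 pp2:1 pp3:1 pp4:1
Op 4: write(P1, v0, 194). refcount(pp0)=2>1 -> COPY to pp5. 6 ppages; refcounts: pp0:1 pp1:1 pp2:1 pp3:1 pp4:1 pp5:1
Op 5: write(P0, v0, 164). refcount(pp0)=1 -> write in place. 6 ppages; refcounts: pp0:1 pp1:1 pp2:1 pp3:1 pp4:1 pp5:1
Op 6: write(P1, v2, 188). refcount(pp4)=1 -> write in place. 6 ppages; refcounts: pp0:1 pp1:1 pp2:1 pp3:1 pp4:1 pp5:1
Op 7: fork(P1) -> P2. 6 ppages; refcounts: pp0:1 pp1:1 pp2:1 pp3:2 pp4:2 pp5:2

yes yes yes no no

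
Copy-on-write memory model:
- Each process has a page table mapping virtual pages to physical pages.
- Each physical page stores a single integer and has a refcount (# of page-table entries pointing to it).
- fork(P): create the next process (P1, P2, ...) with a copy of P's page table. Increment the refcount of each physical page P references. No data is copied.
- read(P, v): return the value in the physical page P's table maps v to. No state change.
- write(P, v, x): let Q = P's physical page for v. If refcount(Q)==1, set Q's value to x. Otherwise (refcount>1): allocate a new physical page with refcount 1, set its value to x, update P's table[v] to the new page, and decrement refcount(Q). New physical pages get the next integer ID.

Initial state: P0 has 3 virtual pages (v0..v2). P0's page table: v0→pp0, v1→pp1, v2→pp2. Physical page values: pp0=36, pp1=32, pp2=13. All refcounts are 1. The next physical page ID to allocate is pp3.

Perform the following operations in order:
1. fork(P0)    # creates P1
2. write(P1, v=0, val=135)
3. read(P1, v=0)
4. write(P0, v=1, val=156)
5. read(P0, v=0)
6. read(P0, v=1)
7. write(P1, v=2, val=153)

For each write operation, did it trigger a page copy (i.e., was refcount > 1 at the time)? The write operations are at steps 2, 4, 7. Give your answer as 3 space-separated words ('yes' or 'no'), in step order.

Op 1: fork(P0) -> P1. 3 ppages; refcounts: pp0:2 pp1:2 pp2:2
Op 2: write(P1, v0, 135). refcount(pp0)=2>1 -> COPY to pp3. 4 ppages; refcounts: pp0:1 pp1:2 pp2:2 pp3:1
Op 3: read(P1, v0) -> 135. No state change.
Op 4: write(P0, v1, 156). refcount(pp1)=2>1 -> COPY to pp4. 5 ppages; refcounts: pp0:1 pp1:1 pp2:2 pp3:1 pp4:1
Op 5: read(P0, v0) -> 36. No state change.
Op 6: read(P0, v1) -> 156. No state change.
Op 7: write(P1, v2, 153). refcount(pp2)=2>1 -> COPY to pp5. 6 ppages; refcounts: pp0:1 pp1:1 pp2:1 pp3:1 pp4:1 pp5:1

yes yes yes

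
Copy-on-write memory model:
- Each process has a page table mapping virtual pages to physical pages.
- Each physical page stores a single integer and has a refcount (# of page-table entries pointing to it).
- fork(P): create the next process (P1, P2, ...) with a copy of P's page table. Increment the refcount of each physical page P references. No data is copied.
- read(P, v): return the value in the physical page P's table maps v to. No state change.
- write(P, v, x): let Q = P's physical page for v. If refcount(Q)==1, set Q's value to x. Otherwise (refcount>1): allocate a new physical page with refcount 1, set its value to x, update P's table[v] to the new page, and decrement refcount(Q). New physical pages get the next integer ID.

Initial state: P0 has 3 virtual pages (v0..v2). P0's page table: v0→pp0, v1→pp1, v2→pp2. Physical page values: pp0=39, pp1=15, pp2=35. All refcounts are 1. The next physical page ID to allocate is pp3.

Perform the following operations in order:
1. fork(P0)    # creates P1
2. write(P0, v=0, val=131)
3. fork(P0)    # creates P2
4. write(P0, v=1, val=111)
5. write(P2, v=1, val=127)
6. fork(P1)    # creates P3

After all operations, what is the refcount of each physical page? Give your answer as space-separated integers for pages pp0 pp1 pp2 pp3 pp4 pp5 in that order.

Op 1: fork(P0) -> P1. 3 ppages; refcounts: pp0:2 pp1:2 pp2:2
Op 2: write(P0, v0, 131). refcount(pp0)=2>1 -> COPY to pp3. 4 ppages; refcounts: pp0:1 pp1:2 pp2:2 pp3:1
Op 3: fork(P0) -> P2. 4 ppages; refcounts: pp0:1 pp1:3 pp2:3 pp3:2
Op 4: write(P0, v1, 111). refcount(pp1)=3>1 -> COPY to pp4. 5 ppages; refcounts: pp0:1 pp1:2 pp2:3 pp3:2 pp4:1
Op 5: write(P2, v1, 127). refcount(pp1)=2>1 -> COPY to pp5. 6 ppages; refcounts: pp0:1 pp1:1 pp2:3 pp3:2 pp4:1 pp5:1
Op 6: fork(P1) -> P3. 6 ppages; refcounts: pp0:2 pp1:2 pp2:4 pp3:2 pp4:1 pp5:1

Answer: 2 2 4 2 1 1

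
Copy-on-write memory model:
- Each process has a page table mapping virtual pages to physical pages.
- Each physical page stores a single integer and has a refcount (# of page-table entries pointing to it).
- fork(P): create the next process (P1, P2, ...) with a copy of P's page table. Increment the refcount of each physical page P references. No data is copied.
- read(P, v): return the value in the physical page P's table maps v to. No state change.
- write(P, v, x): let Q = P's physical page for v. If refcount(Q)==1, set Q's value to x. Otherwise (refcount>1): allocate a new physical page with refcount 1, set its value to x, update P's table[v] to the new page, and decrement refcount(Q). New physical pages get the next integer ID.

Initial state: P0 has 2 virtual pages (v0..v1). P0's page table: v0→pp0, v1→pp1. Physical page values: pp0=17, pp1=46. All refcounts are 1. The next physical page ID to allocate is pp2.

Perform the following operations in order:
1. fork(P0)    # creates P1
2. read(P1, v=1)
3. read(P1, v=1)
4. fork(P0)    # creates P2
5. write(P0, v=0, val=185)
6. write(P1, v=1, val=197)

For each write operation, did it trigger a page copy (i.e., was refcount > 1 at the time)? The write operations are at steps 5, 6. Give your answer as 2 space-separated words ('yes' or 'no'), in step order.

Op 1: fork(P0) -> P1. 2 ppages; refcounts: pp0:2 pp1:2
Op 2: read(P1, v1) -> 46. No state change.
Op 3: read(P1, v1) -> 46. No state change.
Op 4: fork(P0) -> P2. 2 ppages; refcounts: pp0:3 pp1:3
Op 5: write(P0, v0, 185). refcount(pp0)=3>1 -> COPY to pp2. 3 ppages; refcounts: pp0:2 pp1:3 pp2:1
Op 6: write(P1, v1, 197). refcount(pp1)=3>1 -> COPY to pp3. 4 ppages; refcounts: pp0:2 pp1:2 pp2:1 pp3:1

yes yes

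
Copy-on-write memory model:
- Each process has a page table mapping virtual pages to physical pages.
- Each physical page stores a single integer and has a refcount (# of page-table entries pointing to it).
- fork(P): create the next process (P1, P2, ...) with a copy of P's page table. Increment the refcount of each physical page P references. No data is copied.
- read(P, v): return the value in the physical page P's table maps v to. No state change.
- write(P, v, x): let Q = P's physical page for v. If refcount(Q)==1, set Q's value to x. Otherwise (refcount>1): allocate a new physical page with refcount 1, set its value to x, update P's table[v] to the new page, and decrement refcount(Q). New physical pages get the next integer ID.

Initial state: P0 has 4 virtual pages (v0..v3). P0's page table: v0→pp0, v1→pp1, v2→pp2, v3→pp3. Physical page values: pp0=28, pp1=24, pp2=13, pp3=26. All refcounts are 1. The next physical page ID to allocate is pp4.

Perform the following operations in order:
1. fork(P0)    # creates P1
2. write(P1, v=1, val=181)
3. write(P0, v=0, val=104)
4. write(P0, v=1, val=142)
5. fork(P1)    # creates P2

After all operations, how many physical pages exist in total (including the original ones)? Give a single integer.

Op 1: fork(P0) -> P1. 4 ppages; refcounts: pp0:2 pp1:2 pp2:2 pp3:2
Op 2: write(P1, v1, 181). refcount(pp1)=2>1 -> COPY to pp4. 5 ppages; refcounts: pp0:2 pp1:1 pp2:2 pp3:2 pp4:1
Op 3: write(P0, v0, 104). refcount(pp0)=2>1 -> COPY to pp5. 6 ppages; refcounts: pp0:1 pp1:1 pp2:2 pp3:2 pp4:1 pp5:1
Op 4: write(P0, v1, 142). refcount(pp1)=1 -> write in place. 6 ppages; refcounts: pp0:1 pp1:1 pp2:2 pp3:2 pp4:1 pp5:1
Op 5: fork(P1) -> P2. 6 ppages; refcounts: pp0:2 pp1:1 pp2:3 pp3:3 pp4:2 pp5:1

Answer: 6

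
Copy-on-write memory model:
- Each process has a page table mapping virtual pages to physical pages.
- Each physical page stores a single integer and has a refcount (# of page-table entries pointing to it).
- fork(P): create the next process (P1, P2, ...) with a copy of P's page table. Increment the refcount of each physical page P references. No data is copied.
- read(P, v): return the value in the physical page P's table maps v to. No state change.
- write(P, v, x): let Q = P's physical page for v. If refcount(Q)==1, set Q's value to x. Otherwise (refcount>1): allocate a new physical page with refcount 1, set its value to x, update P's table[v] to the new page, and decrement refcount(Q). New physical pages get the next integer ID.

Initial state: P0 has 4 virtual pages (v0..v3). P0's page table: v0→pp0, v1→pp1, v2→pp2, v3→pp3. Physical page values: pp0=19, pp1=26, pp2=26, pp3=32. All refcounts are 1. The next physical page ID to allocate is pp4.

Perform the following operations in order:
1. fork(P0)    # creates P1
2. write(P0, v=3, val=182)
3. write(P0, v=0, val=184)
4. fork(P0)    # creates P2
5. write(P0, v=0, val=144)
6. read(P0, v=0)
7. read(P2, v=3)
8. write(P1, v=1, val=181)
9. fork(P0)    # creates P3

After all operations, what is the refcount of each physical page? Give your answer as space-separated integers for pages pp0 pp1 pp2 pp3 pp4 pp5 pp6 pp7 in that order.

Answer: 1 3 4 1 3 1 2 1

Derivation:
Op 1: fork(P0) -> P1. 4 ppages; refcounts: pp0:2 pp1:2 pp2:2 pp3:2
Op 2: write(P0, v3, 182). refcount(pp3)=2>1 -> COPY to pp4. 5 ppages; refcounts: pp0:2 pp1:2 pp2:2 pp3:1 pp4:1
Op 3: write(P0, v0, 184). refcount(pp0)=2>1 -> COPY to pp5. 6 ppages; refcounts: pp0:1 pp1:2 pp2:2 pp3:1 pp4:1 pp5:1
Op 4: fork(P0) -> P2. 6 ppages; refcounts: pp0:1 pp1:3 pp2:3 pp3:1 pp4:2 pp5:2
Op 5: write(P0, v0, 144). refcount(pp5)=2>1 -> COPY to pp6. 7 ppages; refcounts: pp0:1 pp1:3 pp2:3 pp3:1 pp4:2 pp5:1 pp6:1
Op 6: read(P0, v0) -> 144. No state change.
Op 7: read(P2, v3) -> 182. No state change.
Op 8: write(P1, v1, 181). refcount(pp1)=3>1 -> COPY to pp7. 8 ppages; refcounts: pp0:1 pp1:2 pp2:3 pp3:1 pp4:2 pp5:1 pp6:1 pp7:1
Op 9: fork(P0) -> P3. 8 ppages; refcounts: pp0:1 pp1:3 pp2:4 pp3:1 pp4:3 pp5:1 pp6:2 pp7:1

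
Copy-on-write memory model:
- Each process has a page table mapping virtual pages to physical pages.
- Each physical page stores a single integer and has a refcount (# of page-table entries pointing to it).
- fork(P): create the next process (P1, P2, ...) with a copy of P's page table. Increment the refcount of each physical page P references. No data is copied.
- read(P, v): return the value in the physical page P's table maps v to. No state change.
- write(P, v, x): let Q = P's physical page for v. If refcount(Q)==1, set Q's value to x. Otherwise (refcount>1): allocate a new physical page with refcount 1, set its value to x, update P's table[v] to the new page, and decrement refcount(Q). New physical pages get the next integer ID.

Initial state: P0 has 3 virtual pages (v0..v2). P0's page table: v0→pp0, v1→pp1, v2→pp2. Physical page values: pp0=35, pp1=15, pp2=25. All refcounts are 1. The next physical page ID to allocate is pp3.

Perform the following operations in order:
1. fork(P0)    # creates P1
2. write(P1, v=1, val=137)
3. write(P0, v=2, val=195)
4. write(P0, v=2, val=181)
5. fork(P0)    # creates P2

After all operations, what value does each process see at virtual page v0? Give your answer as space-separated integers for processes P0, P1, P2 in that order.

Answer: 35 35 35

Derivation:
Op 1: fork(P0) -> P1. 3 ppages; refcounts: pp0:2 pp1:2 pp2:2
Op 2: write(P1, v1, 137). refcount(pp1)=2>1 -> COPY to pp3. 4 ppages; refcounts: pp0:2 pp1:1 pp2:2 pp3:1
Op 3: write(P0, v2, 195). refcount(pp2)=2>1 -> COPY to pp4. 5 ppages; refcounts: pp0:2 pp1:1 pp2:1 pp3:1 pp4:1
Op 4: write(P0, v2, 181). refcount(pp4)=1 -> write in place. 5 ppages; refcounts: pp0:2 pp1:1 pp2:1 pp3:1 pp4:1
Op 5: fork(P0) -> P2. 5 ppages; refcounts: pp0:3 pp1:2 pp2:1 pp3:1 pp4:2
P0: v0 -> pp0 = 35
P1: v0 -> pp0 = 35
P2: v0 -> pp0 = 35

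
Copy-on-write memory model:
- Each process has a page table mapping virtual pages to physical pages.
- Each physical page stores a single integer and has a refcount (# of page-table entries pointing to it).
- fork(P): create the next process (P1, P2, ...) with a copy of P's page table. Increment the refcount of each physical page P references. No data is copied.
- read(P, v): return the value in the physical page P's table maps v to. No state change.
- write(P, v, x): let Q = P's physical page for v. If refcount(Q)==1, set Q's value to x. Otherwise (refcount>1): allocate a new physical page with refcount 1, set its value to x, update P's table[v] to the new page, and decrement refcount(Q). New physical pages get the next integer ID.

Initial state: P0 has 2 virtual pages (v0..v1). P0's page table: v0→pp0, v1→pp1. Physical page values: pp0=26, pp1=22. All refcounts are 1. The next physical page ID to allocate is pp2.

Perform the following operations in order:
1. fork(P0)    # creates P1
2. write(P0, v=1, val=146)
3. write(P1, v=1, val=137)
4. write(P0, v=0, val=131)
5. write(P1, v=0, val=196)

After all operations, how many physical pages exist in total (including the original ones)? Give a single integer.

Op 1: fork(P0) -> P1. 2 ppages; refcounts: pp0:2 pp1:2
Op 2: write(P0, v1, 146). refcount(pp1)=2>1 -> COPY to pp2. 3 ppages; refcounts: pp0:2 pp1:1 pp2:1
Op 3: write(P1, v1, 137). refcount(pp1)=1 -> write in place. 3 ppages; refcounts: pp0:2 pp1:1 pp2:1
Op 4: write(P0, v0, 131). refcount(pp0)=2>1 -> COPY to pp3. 4 ppages; refcounts: pp0:1 pp1:1 pp2:1 pp3:1
Op 5: write(P1, v0, 196). refcount(pp0)=1 -> write in place. 4 ppages; refcounts: pp0:1 pp1:1 pp2:1 pp3:1

Answer: 4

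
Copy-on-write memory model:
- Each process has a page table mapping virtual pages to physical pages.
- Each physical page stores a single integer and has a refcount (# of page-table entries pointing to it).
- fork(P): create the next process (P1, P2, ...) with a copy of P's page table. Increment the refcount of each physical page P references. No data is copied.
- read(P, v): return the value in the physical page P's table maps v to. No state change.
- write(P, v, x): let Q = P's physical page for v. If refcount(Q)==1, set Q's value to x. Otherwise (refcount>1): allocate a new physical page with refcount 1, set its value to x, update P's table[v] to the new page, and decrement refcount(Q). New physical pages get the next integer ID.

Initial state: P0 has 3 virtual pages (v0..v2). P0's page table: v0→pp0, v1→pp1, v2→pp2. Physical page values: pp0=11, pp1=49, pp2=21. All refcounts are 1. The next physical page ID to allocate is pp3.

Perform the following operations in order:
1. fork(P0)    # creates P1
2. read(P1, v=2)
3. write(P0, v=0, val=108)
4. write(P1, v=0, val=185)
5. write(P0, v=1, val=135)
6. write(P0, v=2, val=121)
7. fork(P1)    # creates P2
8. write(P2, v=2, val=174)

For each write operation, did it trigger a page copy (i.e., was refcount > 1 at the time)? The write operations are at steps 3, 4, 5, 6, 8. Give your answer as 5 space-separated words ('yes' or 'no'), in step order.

Op 1: fork(P0) -> P1. 3 ppages; refcounts: pp0:2 pp1:2 pp2:2
Op 2: read(P1, v2) -> 21. No state change.
Op 3: write(P0, v0, 108). refcount(pp0)=2>1 -> COPY to pp3. 4 ppages; refcounts: pp0:1 pp1:2 pp2:2 pp3:1
Op 4: write(P1, v0, 185). refcount(pp0)=1 -> write in place. 4 ppages; refcounts: pp0:1 pp1:2 pp2:2 pp3:1
Op 5: write(P0, v1, 135). refcount(pp1)=2>1 -> COPY to pp4. 5 ppages; refcounts: pp0:1 pp1:1 pp2:2 pp3:1 pp4:1
Op 6: write(P0, v2, 121). refcount(pp2)=2>1 -> COPY to pp5. 6 ppages; refcounts: pp0:1 pp1:1 pp2:1 pp3:1 pp4:1 pp5:1
Op 7: fork(P1) -> P2. 6 ppages; refcounts: pp0:2 pp1:2 pp2:2 pp3:1 pp4:1 pp5:1
Op 8: write(P2, v2, 174). refcount(pp2)=2>1 -> COPY to pp6. 7 ppages; refcounts: pp0:2 pp1:2 pp2:1 pp3:1 pp4:1 pp5:1 pp6:1

yes no yes yes yes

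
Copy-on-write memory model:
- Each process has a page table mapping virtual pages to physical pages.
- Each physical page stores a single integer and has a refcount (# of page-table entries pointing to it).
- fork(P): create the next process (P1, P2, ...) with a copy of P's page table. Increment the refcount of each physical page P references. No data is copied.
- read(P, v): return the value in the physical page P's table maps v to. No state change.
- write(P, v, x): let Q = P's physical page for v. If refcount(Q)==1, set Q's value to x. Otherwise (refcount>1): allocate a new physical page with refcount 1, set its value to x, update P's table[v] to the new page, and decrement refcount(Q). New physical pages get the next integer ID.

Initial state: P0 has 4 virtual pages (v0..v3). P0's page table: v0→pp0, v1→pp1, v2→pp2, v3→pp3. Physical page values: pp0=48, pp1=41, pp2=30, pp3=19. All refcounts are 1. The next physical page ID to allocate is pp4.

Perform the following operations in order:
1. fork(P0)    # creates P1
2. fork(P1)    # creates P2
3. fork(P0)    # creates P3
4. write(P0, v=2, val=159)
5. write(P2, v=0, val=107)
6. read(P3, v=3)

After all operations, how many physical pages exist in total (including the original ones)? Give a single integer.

Answer: 6

Derivation:
Op 1: fork(P0) -> P1. 4 ppages; refcounts: pp0:2 pp1:2 pp2:2 pp3:2
Op 2: fork(P1) -> P2. 4 ppages; refcounts: pp0:3 pp1:3 pp2:3 pp3:3
Op 3: fork(P0) -> P3. 4 ppages; refcounts: pp0:4 pp1:4 pp2:4 pp3:4
Op 4: write(P0, v2, 159). refcount(pp2)=4>1 -> COPY to pp4. 5 ppages; refcounts: pp0:4 pp1:4 pp2:3 pp3:4 pp4:1
Op 5: write(P2, v0, 107). refcount(pp0)=4>1 -> COPY to pp5. 6 ppages; refcounts: pp0:3 pp1:4 pp2:3 pp3:4 pp4:1 pp5:1
Op 6: read(P3, v3) -> 19. No state change.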